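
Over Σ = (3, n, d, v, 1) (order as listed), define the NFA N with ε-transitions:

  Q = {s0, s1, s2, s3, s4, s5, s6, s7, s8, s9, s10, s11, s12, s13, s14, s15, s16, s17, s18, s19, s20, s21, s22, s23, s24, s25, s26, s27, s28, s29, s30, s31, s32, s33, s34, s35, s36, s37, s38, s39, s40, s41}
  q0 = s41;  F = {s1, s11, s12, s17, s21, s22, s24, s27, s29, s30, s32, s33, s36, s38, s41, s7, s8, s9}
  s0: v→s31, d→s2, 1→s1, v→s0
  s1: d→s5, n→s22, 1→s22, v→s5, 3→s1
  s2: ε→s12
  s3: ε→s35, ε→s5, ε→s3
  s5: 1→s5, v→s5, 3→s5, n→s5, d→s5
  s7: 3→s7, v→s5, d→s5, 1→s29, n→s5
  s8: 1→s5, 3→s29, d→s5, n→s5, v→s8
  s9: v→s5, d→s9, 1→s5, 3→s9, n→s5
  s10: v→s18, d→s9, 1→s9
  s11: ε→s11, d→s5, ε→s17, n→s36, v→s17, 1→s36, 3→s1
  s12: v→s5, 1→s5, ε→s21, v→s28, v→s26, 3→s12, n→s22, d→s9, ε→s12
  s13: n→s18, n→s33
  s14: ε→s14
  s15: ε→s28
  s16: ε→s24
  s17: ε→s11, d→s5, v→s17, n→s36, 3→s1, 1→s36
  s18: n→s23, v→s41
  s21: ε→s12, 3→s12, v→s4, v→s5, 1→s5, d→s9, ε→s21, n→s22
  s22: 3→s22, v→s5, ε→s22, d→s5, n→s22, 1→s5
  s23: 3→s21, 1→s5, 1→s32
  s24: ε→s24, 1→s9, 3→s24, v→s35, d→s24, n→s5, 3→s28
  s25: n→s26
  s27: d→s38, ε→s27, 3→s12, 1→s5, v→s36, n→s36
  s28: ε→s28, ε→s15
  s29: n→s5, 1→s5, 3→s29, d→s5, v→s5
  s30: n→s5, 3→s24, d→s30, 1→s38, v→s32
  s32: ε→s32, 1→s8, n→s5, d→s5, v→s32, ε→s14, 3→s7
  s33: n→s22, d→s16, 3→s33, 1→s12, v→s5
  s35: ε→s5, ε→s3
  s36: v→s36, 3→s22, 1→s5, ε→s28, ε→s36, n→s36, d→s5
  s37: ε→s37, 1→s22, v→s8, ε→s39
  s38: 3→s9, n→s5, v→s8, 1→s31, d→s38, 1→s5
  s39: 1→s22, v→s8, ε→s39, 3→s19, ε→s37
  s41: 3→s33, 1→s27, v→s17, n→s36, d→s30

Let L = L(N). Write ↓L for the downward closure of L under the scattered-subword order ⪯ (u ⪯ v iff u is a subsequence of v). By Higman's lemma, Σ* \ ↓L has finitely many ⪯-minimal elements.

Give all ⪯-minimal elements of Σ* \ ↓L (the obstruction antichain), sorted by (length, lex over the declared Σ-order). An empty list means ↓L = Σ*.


Antichain: [3v, nd, n1, dn, vd, 11].

|Q|=42, |F|=18, |δ|=149 (29 ε).
min D↑ (17 st, q0=0, F={8}): 0:3→1,n→2,d→3,v→4,1→5 1:3→1,n→6,d→7,v→8,1→9 2:3→6,n→2,d→8,v→2,1→8 3:3→7,n→8,d→3,v→10,1→11 4:3→12,n→2,d→8,v→4,1→2 5:3→9,n→2,d→11,v→2,1→8 6:3→6,n→6,d→8,v→8,1→8 7:3→7,n→8,d→7,v→8,1→13 8:3→8,n→8,d→8,v→8,1→8 9:3→9,n→6,d→13,v→8,1→8 10:3→14,n→8,d→8,v→10,1→15 11:3→13,n→8,d→11,v→15,1→8 12:3→12,n→6,d→8,v→8,1→6 13:3→13,n→8,d→13,v→8,1→8 14:3→14,n→8,d→8,v→8,1→16 15:3→16,n→8,d→8,v→15,1→8 16:3→16,n→8,d→8,v→8,1→8 (ε-aug+det+¬).
'3v': N↓-sim [28, 17, 7] end={s15,s26,s28,s3,s35,s4,s5} ∉↓L; 2/2 del acc.
'nd': run [28, 5, 1] end={s5} — reject; 2/2 del acc.
'n1': run [28, 5, 1] end={s5} — reject; 2/2 deletions ∈↓L.
'dn': run [28, 16, 1] end={s5} ∉↓L; 2/2 single-dels accept.
'vd': run [28, 17, 1] end={s5} rej; 2/2 del acc.
'11': N↓-sim [28, 15, 2] end={s31,s5} — reject; 2/2 single-dels accept.
6 minimals (antichain).


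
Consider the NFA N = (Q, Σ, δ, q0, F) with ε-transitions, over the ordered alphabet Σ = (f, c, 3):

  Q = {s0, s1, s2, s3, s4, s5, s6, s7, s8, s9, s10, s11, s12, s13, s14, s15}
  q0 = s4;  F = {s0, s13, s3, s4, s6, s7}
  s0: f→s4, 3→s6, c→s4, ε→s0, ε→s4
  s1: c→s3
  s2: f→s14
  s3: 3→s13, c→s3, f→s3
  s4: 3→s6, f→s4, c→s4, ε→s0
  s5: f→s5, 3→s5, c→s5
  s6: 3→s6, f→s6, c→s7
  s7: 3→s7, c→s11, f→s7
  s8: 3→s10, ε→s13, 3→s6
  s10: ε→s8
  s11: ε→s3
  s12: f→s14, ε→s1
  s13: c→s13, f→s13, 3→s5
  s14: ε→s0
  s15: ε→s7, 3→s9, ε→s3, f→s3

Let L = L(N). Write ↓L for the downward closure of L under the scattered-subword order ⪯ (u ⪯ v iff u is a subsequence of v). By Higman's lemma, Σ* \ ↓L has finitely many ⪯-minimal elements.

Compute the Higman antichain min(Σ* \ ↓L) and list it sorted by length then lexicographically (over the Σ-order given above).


A = [3cc33].

|Q|=16, |F|=6, |δ|=38 (10 ε).
min D↑ (6 st, q0=0, F={5}): 0:f→0,c→0,3→1 1:f→1,c→2,3→1 2:f→2,c→3,3→2 3:f→3,c→3,3→4 4:f→4,c→4,3→5 5:f→5,c→5,3→5 (ε-aug+det+¬).
'3cc33': N↓-sim [8, 6, 5, 4, 2, 1] end={s5} rej; 5/5 deletions ∈↓L.
1 words, ⪯-incomp.


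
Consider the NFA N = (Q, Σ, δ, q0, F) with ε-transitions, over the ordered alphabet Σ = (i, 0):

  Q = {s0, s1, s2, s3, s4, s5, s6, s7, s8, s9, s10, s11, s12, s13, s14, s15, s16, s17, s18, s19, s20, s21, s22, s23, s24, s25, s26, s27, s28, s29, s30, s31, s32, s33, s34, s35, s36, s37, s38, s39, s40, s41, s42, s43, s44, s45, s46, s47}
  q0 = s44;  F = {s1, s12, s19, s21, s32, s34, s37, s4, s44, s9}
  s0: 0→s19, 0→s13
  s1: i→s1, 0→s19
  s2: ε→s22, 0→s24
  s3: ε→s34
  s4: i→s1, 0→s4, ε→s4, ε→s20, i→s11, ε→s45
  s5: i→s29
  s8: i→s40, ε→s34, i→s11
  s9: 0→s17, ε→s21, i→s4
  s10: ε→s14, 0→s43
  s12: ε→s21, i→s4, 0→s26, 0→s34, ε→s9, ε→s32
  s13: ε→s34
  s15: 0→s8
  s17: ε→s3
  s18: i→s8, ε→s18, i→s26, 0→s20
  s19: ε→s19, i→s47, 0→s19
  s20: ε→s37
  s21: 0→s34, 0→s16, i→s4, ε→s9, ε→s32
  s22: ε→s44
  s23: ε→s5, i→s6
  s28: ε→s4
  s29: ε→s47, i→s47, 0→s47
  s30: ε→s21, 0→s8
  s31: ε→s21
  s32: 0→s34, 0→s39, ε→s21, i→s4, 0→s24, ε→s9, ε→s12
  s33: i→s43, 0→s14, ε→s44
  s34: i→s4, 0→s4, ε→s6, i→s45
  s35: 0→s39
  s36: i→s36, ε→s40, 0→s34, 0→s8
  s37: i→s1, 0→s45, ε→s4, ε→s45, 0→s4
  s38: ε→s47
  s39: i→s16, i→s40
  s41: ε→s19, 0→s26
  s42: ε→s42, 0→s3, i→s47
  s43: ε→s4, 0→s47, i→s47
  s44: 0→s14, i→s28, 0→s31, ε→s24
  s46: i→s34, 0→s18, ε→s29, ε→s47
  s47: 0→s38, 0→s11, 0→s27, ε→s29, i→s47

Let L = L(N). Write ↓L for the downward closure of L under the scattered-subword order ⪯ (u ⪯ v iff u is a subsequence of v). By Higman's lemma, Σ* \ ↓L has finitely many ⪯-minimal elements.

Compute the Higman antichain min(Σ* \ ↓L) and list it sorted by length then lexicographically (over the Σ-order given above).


|Q|=48, |F|=10, |δ|=102 (40 ε).
min D↑ (7 st, q0=0, F={6}): 0:i→1,0→2 1:i→3,0→1 2:i→1,0→4 3:i→3,0→5 4:i→1,0→1 5:i→6,0→5 6:i→6,0→6 [Hopcroft].
'ii0i': N↓-sim [28, 14, 7, 6, 5] end={s11,s27,s29,s38,s47} — reject; 4/4 del acc.
'000i0i': N↓-sim [28, 26, 20, 11, 7, 6, 5] end={s11,s27,s29,s38,s47} ∉↓L; 6/6 del acc.
2 words, ⪯-incomp.

min(Σ*\↓L) = [ii0i, 000i0i].


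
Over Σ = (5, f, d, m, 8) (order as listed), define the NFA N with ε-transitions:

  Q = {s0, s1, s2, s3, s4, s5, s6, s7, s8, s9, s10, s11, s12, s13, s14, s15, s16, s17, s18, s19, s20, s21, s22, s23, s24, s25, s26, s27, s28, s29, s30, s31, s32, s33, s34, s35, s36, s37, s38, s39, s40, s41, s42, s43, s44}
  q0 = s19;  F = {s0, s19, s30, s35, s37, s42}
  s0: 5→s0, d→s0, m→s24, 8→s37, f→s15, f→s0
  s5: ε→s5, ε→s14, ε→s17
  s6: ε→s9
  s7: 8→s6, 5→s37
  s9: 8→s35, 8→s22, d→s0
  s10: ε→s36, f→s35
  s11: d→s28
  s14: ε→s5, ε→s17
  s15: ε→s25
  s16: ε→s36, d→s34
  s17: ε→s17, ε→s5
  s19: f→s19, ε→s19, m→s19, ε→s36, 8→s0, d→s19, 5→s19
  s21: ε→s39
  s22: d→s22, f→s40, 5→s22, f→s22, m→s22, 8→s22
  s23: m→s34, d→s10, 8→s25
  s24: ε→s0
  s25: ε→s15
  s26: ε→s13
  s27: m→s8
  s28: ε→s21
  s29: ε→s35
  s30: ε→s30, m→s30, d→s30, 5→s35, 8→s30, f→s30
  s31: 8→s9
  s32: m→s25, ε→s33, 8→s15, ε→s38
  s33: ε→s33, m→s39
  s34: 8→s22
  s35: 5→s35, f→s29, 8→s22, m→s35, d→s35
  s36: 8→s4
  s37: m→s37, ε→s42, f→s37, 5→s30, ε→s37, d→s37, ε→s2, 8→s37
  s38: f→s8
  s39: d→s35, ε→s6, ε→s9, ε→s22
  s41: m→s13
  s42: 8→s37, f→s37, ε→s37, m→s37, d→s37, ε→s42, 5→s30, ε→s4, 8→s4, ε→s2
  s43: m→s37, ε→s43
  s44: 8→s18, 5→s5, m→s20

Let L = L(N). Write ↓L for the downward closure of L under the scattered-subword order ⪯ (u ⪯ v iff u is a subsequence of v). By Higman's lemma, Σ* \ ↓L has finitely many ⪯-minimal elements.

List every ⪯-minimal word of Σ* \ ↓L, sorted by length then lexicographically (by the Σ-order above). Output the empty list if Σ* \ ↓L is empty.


A = [88558].

|Q|=45, |F|=6, |δ|=97 (34 ε).
min D↑ (6 st, q0=0, F={5}): 0:5→0,f→0,d→0,m→0,8→1 1:5→1,f→1,d→1,m→1,8→2 2:5→3,f→2,d→2,m→2,8→2 3:5→4,f→3,d→3,m→3,8→3 4:5→4,f→4,d→4,m→4,8→5 5:5→5,f→5,d→5,m→5,8→5 [Hopcroft].
'88558': N↓-sim [15, 13, 9, 5, 4, 2] end={s22,s40} rej; 5/5 deletions ∈↓L.
1 minimals (antichain).


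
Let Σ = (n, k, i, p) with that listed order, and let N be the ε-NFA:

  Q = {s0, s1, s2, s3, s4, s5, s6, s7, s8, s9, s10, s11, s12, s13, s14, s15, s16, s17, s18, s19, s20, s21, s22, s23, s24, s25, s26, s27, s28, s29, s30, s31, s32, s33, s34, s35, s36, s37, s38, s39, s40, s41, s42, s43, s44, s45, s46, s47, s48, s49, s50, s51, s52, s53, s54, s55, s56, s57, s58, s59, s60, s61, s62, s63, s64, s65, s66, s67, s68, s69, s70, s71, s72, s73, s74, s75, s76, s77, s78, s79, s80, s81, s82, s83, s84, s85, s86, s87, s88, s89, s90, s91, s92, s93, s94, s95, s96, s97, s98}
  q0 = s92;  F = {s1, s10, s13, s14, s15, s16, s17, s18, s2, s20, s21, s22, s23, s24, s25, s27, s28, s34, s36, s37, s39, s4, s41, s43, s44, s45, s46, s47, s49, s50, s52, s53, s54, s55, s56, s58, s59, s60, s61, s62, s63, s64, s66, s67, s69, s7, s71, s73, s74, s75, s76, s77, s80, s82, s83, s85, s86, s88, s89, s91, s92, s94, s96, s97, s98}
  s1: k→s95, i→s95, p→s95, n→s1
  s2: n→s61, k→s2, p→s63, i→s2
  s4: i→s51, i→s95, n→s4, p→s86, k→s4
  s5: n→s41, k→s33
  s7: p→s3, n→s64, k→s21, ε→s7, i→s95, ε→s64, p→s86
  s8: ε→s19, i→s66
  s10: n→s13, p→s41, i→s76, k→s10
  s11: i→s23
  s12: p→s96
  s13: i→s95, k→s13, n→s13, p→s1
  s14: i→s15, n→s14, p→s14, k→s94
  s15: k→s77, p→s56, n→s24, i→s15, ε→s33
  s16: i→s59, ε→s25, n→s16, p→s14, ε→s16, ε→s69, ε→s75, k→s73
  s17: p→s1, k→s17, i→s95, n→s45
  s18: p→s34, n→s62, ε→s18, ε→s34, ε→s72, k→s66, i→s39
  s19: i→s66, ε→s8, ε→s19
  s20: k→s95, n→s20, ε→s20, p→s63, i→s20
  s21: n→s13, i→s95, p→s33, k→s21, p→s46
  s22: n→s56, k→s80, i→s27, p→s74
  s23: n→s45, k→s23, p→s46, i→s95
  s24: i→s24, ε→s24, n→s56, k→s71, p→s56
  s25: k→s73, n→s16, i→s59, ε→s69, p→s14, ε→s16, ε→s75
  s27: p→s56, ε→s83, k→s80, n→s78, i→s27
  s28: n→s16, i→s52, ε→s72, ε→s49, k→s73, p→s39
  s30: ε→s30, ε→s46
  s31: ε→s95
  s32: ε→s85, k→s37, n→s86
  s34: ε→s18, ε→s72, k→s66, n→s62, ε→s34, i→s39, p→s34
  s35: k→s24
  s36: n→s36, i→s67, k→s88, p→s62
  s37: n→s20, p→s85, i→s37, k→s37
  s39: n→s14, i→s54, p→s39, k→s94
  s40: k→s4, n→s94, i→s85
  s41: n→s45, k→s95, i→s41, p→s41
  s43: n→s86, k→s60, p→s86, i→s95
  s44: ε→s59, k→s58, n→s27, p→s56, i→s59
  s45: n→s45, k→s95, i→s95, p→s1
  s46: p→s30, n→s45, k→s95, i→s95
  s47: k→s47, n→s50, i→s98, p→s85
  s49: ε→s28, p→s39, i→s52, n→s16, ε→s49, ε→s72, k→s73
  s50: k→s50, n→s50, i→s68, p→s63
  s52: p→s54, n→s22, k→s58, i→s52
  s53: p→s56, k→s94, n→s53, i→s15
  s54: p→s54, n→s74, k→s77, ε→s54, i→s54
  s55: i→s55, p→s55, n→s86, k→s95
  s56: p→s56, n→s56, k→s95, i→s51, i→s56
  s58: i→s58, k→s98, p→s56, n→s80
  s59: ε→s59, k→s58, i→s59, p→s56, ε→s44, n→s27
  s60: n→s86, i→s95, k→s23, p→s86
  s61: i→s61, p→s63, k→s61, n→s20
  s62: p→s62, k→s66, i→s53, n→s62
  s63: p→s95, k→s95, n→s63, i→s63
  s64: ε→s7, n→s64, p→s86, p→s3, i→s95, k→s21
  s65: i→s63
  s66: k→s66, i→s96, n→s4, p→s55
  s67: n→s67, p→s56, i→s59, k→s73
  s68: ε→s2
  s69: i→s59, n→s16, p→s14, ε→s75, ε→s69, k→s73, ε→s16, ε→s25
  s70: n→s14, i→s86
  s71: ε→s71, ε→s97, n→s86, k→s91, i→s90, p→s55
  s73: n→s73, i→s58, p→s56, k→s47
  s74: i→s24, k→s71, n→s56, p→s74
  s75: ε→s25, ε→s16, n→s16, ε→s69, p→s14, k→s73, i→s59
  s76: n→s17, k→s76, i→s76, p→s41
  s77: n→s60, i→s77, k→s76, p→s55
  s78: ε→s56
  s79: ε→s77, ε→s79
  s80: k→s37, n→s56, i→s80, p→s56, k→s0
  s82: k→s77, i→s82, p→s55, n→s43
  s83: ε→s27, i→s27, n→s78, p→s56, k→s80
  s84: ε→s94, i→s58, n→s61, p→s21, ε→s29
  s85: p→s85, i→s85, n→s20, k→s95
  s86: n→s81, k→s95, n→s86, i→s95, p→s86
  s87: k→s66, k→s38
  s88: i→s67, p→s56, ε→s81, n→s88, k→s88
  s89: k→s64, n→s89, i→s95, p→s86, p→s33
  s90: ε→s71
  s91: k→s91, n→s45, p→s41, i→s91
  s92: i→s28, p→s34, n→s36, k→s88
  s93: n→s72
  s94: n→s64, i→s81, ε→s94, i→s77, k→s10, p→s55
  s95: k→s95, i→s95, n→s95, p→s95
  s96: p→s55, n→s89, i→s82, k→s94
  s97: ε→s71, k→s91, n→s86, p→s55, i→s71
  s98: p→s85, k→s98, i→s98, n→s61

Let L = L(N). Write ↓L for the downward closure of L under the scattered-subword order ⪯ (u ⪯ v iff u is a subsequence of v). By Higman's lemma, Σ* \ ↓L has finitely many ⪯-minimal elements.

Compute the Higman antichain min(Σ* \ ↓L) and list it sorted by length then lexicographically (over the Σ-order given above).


min(Σ*\↓L) = [kpk, nipk, pkni, iinnk, ikknpp].

|Q|=99, |F|=65, |δ|=350 (56 ε).
min D↑ (57 st, q0=0, F={15}): 0:n→1,k→2,i→3,p→4 1:n→1,k→2,i→5,p→6 2:n→2,k→2,i→5,p→7 3:n→8,k→9,i→10,p→11 4:n→6,k→12,i→11,p→4 5:n→5,k→9,i→13,p→7 6:n→6,k→12,i→14,p→6 7:n→7,k→15,i→7,p→7 8:n→8,k→9,i→13,p→16 9:n→9,k→17,i→18,p→7 10:n→19,k→18,i→10,p→20 11:n→16,k→21,i→20,p→11 12:n→22,k→12,i→23,p→24 13:n→25,k→18,i→13,p→7 14:n→14,k→21,i→26,p→7 15:n→15,k→15,i→15,p→15 16:n→16,k→21,i→26,p→16 17:n→27,k→17,i→28,p→29 18:n→30,k→28,i→18,p→7 19:n→7,k→30,i→25,p→31 20:n→31,k→32,i→20,p→20 21:n→33,k→34,i→32,p→24 22:n→22,k→22,i→15,p→35 23:n→36,k→21,i→37,p→24 24:n→35,k→15,i→24,p→24 25:n→7,k→30,i→25,p→7 26:n→38,k→32,i→26,p→7 27:n→27,k→27,i→39,p→40 28:n→41,k→28,i→28,p→29 29:n→42,k→15,i→29,p→29 30:n→7,k→43,i→30,p→7 31:n→7,k→44,i→38,p→31 32:n→45,k→46,i→32,p→24 33:n→33,k→47,i→15,p→35 34:n→48,k→34,i→46,p→49 35:n→35,k→15,i→15,p→35 36:n→36,k→33,i→15,p→35 37:n→50,k→32,i→37,p→24 38:n→7,k→44,i→38,p→7 39:n→41,k→39,i→39,p→40 40:n→40,k→15,i→40,p→15 41:n→42,k→41,i→41,p→40 42:n→42,k→15,i→42,p→40 43:n→42,k→43,i→43,p→29 44:n→35,k→51,i→44,p→24 45:n→35,k→52,i→15,p→35 46:n→53,k→46,i→46,p→49 47:n→48,k→47,i→15,p→54 48:n→48,k→48,i→15,p→55 49:n→56,k→15,i→49,p→49 50:n→35,k→45,i→15,p→35 51:n→56,k→51,i→51,p→49 52:n→56,k→52,i→15,p→54 53:n→56,k→53,i→15,p→55 54:n→56,k→15,i→15,p→54 55:n→55,k→15,i→15,p→15 56:n→56,k→15,i→15,p→55 [Hopcroft].
'kpk': N↓-sim [76, 55, 16, 1] end={s95} ∉↓L; 3/3 single-dels accept.
'nipk': |S_i|=[76, 67, 55, 16, 1] end={s95} rej; 4/4 deletions ∈↓L.
'pkni': run [76, 48, 33, 20, 2] end={s51,s95} ∉↓L; 4/4 deletions ∈↓L.
'iinnk': |S_i|=[76, 68, 45, 32, 10, 1] end={s95} — reject; 5/5 del acc.
'ikknpp': N↓-sim [76, 68, 42, 25, 11, 3, 1] end={s95} — reject; 6/6 single-dels accept.
5 minimals (antichain).


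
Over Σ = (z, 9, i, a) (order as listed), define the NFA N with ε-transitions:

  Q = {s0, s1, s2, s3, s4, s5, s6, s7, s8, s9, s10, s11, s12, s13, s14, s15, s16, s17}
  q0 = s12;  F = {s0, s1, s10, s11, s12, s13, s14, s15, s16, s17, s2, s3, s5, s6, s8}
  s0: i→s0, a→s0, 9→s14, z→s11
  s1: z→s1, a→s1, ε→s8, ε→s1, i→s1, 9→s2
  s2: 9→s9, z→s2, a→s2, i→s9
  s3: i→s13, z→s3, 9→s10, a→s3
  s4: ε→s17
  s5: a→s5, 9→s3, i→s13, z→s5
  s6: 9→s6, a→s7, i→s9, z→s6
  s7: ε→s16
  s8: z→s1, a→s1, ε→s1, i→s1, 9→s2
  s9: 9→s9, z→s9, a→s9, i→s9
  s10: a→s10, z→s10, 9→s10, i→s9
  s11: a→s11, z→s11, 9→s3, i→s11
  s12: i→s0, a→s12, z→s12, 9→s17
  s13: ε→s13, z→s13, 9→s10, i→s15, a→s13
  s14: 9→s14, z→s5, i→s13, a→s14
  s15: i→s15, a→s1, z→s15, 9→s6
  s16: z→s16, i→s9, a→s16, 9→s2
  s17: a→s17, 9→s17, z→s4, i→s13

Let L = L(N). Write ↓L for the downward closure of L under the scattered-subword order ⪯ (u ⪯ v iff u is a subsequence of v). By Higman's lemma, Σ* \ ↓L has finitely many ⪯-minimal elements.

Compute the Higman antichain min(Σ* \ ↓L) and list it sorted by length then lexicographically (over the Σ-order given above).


|Q|=18, |F|=15, |δ|=70 (6 ε).
min D↑ (15 st, q0=0, F={10}): 0:z→0,9→1,i→2,a→0 1:z→1,9→1,i→3,a→1 2:z→4,9→5,i→2,a→2 3:z→3,9→6,i→7,a→3 4:z→4,9→8,i→4,a→4 5:z→9,9→5,i→3,a→5 6:z→6,9→6,i→10,a→6 7:z→7,9→11,i→7,a→12 8:z→8,9→6,i→3,a→8 9:z→9,9→8,i→3,a→9 10:z→10,9→10,i→10,a→10 11:z→11,9→11,i→10,a→13 12:z→12,9→14,i→12,a→12 13:z→13,9→14,i→10,a→13 14:z→14,9→10,i→10,a→14.
'9i9i': |S_i|=[18, 15, 10, 6, 1] end={s9} rej; 4/4 del acc.
'iz99i': |S_i|=[18, 15, 13, 11, 6, 1] end={s9} ∉↓L; 5/5 deletions ∈↓L.
'9iia99': |S_i|=[18, 15, 10, 8, 6, 2, 1] end={s9} ∉↓L; 6/6 del acc.
3 obstructions.

A = [9i9i, iz99i, 9iia99].


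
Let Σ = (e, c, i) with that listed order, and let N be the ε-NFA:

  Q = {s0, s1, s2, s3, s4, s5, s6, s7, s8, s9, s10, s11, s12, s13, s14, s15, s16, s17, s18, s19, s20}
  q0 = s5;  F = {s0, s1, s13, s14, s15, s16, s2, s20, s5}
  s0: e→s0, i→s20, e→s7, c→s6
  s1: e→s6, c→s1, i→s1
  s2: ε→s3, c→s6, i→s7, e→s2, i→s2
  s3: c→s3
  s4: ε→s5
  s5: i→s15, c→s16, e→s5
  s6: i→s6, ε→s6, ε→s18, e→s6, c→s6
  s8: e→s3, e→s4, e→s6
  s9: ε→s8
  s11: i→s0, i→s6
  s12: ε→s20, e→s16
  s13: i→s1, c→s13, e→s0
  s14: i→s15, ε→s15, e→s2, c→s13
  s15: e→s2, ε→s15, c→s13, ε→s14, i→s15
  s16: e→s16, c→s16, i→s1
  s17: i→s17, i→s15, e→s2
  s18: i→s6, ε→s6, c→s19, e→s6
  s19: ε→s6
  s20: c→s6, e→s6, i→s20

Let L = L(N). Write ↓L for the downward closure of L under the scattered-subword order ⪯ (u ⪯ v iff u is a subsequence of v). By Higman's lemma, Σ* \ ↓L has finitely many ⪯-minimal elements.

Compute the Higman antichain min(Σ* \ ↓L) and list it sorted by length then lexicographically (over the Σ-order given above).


|Q|=21, |F|=9, |δ|=56 (11 ε).
min D↑ (9 st, q0=0, F={6}): 0:e→0,c→1,i→2 1:e→1,c→1,i→3 2:e→4,c→5,i→2 3:e→6,c→3,i→3 4:e→4,c→6,i→4 5:e→7,c→5,i→3 6:e→6,c→6,i→6 7:e→7,c→6,i→8 8:e→6,c→6,i→8.
'cie': run [14, 10, 5, 3] end={s18,s19,s6} — reject; 3/3 single-dels accept.
'iec': run [14, 12, 8, 4] end={s18,s19,s3,s6} — reject; 3/3 single-dels accept.
2 minimals (antichain).

A = [cie, iec].


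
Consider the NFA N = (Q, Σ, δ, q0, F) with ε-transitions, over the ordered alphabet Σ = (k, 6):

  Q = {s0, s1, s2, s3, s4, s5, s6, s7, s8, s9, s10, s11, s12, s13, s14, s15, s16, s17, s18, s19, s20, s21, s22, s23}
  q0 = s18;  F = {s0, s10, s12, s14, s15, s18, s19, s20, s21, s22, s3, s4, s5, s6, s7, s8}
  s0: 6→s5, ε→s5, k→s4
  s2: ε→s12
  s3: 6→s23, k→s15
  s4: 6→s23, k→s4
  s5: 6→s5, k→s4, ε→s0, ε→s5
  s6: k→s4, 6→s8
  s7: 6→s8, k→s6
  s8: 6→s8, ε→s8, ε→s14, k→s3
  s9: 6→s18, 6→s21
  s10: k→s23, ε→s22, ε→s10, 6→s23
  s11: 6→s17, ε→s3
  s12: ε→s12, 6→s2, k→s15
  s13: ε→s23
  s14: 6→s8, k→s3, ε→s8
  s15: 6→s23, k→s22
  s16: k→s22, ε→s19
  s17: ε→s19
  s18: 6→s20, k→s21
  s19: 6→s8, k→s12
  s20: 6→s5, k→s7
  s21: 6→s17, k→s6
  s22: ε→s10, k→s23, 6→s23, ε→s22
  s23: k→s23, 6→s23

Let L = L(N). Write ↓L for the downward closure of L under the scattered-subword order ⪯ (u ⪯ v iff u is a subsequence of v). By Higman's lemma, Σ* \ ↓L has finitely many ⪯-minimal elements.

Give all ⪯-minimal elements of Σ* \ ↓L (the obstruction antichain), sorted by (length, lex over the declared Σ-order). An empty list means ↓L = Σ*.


|Q|=24, |F|=16, |δ|=54 (16 ε).
min D↑ (14 st, q0=0, F={10}): 0:k→1,6→2 1:k→3,6→4 2:k→5,6→6 3:k→7,6→8 4:k→9,6→8 5:k→3,6→8 6:k→7,6→6 7:k→7,6→10 8:k→11,6→8 9:k→12,6→9 10:k→10,6→10 11:k→12,6→10 12:k→13,6→10 13:k→10,6→10 [Hopcroft].
'kkk6': N↓-sim [19, 15, 11, 6, 1] end={s23} — reject; 4/4 del acc.
'66k6': |S_i|=[19, 17, 12, 6, 1] end={s23} — reject; 4/4 del acc.
'k6kkkk': run [19, 15, 11, 7, 4, 3, 1] end={s23} rej; 6/6 single-dels accept.
3 words, ⪯-incomp.

min(Σ*\↓L) = [kkk6, 66k6, k6kkkk].


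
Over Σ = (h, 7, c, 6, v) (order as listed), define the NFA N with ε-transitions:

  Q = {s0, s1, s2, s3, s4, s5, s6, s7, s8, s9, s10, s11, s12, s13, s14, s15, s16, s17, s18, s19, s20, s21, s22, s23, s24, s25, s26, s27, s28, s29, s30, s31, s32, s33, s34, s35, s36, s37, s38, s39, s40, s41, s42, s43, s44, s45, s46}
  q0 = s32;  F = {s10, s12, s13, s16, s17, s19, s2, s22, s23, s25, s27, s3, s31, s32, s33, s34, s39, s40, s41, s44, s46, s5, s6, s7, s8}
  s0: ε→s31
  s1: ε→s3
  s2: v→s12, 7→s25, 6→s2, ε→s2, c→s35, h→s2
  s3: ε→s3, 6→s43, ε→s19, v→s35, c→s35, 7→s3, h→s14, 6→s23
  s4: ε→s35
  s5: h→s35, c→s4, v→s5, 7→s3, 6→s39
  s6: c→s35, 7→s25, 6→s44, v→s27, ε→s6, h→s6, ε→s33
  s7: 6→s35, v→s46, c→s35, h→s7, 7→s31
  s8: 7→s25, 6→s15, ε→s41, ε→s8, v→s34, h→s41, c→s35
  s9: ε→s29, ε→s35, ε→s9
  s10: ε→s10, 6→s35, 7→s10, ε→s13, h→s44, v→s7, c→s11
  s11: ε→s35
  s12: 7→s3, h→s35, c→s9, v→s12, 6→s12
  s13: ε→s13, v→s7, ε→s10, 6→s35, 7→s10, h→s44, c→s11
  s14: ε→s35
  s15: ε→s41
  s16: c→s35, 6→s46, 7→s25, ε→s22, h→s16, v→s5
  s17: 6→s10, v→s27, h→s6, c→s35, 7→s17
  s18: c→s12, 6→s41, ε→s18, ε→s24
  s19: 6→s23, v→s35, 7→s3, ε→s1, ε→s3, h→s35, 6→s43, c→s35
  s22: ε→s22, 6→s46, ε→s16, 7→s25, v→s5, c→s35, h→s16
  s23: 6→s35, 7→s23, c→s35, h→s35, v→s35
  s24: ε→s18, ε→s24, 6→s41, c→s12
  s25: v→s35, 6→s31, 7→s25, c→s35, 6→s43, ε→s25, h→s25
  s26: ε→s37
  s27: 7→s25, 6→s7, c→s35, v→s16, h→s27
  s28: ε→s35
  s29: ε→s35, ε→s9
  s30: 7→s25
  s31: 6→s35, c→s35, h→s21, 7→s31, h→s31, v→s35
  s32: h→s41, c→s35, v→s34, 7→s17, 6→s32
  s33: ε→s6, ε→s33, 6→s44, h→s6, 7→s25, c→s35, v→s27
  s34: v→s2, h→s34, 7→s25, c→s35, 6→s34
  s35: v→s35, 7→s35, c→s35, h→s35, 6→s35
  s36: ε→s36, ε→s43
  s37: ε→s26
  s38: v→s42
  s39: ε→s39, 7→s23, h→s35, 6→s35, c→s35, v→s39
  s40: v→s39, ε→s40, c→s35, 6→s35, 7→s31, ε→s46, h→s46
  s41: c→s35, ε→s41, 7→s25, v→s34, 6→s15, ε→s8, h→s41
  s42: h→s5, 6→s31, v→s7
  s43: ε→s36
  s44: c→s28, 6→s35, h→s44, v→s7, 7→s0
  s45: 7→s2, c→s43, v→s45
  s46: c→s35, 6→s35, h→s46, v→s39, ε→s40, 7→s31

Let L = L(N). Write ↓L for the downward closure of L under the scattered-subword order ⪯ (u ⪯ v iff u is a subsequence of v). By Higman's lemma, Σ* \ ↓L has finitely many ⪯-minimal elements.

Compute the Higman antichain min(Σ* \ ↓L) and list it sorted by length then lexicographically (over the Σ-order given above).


A = [c, h7v, 766, v7v, vvvh].

|Q|=47, |F|=25, |δ|=192 (46 ε).
min D↑ (20 st, q0=0, F={3}): 0:h→1,7→2,c→3,6→0,v→4 1:h→1,7→5,c→3,6→1,v→4 2:h→6,7→2,c→3,6→7,v→8 3:h→3,7→3,c→3,6→3,v→3 4:h→4,7→5,c→3,6→4,v→9 5:h→5,7→5,c→3,6→10,v→3 6:h→6,7→5,c→3,6→11,v→8 7:h→11,7→7,c→3,6→3,v→12 8:h→8,7→5,c→3,6→12,v→13 9:h→9,7→5,c→3,6→9,v→14 10:h→10,7→10,c→3,6→3,v→3 11:h→11,7→10,c→3,6→3,v→12 12:h→12,7→10,c→3,6→3,v→15 13:h→13,7→5,c→3,6→15,v→16 14:h→3,7→17,c→3,6→14,v→14 15:h→15,7→10,c→3,6→3,v→18 16:h→3,7→17,c→3,6→18,v→16 17:h→3,7→17,c→3,6→19,v→3 18:h→3,7→19,c→3,6→3,v→18 19:h→3,7→19,c→3,6→3,v→3 (ε-aug+det+¬).
'c': run [38, 6] end={s11,s28,s29,s35,s4,s9} rej; 1/1 deletions ∈↓L.
'h7v': N↓-sim [38, 33, 12, 1] end={s35} rej; 3/3 single-dels accept.
'766': N↓-sim [38, 29, 16, 1] end={s35} — reject; 3/3 del acc.
'v7v': run [38, 25, 11, 1] end={s35} rej; 3/3 deletions ∈↓L.
'vvvh': |S_i|=[38, 25, 22, 14, 2] end={s14,s35} ∉↓L; 4/4 deletions ∈↓L.
5 words, ⪯-incomp.


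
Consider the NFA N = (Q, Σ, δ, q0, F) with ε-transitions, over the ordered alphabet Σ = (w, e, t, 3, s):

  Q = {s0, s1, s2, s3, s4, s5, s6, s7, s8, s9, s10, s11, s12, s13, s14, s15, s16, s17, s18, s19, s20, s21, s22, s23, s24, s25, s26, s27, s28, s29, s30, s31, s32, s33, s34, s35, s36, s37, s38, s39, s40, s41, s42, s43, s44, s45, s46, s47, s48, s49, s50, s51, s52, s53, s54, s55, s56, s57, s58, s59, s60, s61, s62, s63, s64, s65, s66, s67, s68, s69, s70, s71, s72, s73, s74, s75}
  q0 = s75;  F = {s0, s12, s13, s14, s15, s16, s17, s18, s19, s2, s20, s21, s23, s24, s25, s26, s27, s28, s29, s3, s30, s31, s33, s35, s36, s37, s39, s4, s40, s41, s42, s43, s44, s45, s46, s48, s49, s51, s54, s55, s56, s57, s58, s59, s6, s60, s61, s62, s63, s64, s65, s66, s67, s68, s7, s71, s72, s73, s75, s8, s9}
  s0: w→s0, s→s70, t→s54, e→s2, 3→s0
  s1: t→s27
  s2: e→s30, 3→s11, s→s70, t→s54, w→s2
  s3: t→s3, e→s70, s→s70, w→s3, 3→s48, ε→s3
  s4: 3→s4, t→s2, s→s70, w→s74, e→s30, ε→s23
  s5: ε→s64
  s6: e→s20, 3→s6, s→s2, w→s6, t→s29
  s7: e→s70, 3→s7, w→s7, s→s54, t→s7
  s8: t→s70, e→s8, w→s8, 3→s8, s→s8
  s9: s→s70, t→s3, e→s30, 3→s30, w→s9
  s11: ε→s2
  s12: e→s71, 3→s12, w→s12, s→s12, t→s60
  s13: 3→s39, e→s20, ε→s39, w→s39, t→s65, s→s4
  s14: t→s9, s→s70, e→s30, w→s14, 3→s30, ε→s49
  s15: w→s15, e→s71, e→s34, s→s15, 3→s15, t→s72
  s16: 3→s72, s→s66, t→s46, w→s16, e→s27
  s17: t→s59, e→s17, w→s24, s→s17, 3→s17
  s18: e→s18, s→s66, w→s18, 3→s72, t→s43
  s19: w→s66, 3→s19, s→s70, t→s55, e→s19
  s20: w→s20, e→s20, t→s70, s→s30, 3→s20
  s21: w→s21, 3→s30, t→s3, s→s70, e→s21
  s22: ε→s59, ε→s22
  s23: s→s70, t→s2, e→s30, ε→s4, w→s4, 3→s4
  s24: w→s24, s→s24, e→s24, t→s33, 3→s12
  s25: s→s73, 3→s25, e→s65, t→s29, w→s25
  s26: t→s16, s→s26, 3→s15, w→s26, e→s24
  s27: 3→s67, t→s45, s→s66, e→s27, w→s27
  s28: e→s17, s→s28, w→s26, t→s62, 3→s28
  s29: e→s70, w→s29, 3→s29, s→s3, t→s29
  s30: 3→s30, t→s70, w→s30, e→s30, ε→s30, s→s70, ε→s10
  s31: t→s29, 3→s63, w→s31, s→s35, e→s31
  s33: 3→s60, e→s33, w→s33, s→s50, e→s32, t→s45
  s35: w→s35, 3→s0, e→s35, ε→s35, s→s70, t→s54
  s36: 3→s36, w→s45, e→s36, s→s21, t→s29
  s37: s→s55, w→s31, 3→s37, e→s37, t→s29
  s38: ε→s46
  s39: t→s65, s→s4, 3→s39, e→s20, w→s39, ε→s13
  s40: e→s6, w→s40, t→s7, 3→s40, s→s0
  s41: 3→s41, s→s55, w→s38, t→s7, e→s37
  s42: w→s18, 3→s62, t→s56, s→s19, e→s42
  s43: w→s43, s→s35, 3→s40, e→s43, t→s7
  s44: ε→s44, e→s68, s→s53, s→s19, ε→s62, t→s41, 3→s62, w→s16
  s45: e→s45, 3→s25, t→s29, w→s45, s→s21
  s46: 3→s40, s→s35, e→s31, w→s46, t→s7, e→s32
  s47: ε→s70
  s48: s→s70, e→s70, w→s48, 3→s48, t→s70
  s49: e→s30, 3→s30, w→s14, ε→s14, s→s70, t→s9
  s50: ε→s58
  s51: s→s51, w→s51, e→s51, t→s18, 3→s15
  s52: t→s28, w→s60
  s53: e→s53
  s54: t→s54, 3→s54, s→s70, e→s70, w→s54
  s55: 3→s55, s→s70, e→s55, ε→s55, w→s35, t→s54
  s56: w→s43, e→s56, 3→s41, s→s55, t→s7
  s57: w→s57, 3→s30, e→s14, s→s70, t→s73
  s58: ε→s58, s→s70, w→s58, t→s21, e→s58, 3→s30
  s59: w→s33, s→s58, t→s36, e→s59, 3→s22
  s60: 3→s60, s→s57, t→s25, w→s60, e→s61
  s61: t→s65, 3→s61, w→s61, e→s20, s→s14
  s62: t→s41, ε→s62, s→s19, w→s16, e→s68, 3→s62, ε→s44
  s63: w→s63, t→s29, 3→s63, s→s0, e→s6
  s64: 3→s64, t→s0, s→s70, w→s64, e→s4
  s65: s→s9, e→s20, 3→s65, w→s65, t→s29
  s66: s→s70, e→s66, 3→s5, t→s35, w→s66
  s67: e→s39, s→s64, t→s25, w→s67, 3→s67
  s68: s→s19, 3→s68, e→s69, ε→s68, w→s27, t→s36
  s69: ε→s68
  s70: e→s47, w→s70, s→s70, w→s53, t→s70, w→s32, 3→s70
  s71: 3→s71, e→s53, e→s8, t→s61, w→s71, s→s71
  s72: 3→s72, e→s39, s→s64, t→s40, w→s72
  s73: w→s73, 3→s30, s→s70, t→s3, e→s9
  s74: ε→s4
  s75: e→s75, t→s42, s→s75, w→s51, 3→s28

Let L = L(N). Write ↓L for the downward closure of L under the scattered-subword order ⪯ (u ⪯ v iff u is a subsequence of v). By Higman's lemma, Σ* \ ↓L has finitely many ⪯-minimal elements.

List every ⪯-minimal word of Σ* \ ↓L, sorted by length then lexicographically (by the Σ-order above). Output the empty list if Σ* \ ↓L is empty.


|Q|=76, |F|=61, |δ|=347 (26 ε).
min D↑ (58 st, q0=0, F={20}): 0:w→1,e→0,t→2,3→3,s→0 1:w→1,e→1,t→4,3→5,s→1 2:w→4,e→2,t→6,3→7,s→8 3:w→9,e→10,t→7,3→3,s→3 4:w→4,e→4,t→11,3→12,s→13 5:w→5,e→14,t→12,3→5,s→5 6:w→11,e→6,t→15,3→16,s→17 7:w→18,e→19,t→16,3→7,s→8 8:w→13,e→8,t→17,3→8,s→20 9:w→9,e→21,t→18,3→5,s→9 10:w→21,e→10,t→22,3→10,s→10 11:w→11,e→11,t→15,3→23,s→24 12:w→12,e→25,t→23,3→12,s→26 13:w→13,e→13,t→24,3→26,s→20 14:w→14,e→27,t→28,3→14,s→14 15:w→15,e→20,t→15,3→15,s→29 16:w→30,e→31,t→15,3→16,s→17 17:w→24,e→17,t→29,3→17,s→20 18:w→18,e→32,t→30,3→12,s→13 19:w→32,e→19,t→33,3→19,s→8 20:w→20,e→20,t→20,3→20,s→20 21:w→21,e→21,t→34,3→35,s→21 22:w→34,e→22,t→33,3→22,s→36 23:w→23,e→37,t→15,3→23,s→38 24:w→24,e→24,t→29,3→38,s→20 25:w→25,e→39,t→40,3→25,s→41 26:w→26,e→41,t→38,3→26,s→20 27:w→27,e→27,t→20,3→27,s→27 28:w→28,e→39,t→40,3→28,s→42 29:w→29,e→20,t→29,3→29,s→20 30:w→30,e→43,t→15,3→23,s→24 31:w→43,e→31,t→44,3→31,s→17 32:w→32,e→32,t→45,3→46,s→13 33:w→45,e→33,t→44,3→33,s→47 34:w→34,e→34,t→45,3→48,s→36 35:w→35,e→14,t→48,3→35,s→35 36:w→36,e→36,t→47,3→49,s→20 37:w→37,e→39,t→44,3→37,s→50 38:w→38,e→50,t→29,3→38,s→20 39:w→39,e→39,t→20,3→39,s→49 40:w→40,e→39,t→44,3→40,s→51 41:w→41,e→49,t→50,3→41,s→20 42:w→42,e→49,t→51,3→49,s→20 43:w→43,e→43,t→44,3→52,s→24 44:w→44,e→20,t→44,3→44,s→53 45:w→45,e→45,t→44,3→54,s→47 46:w→46,e→25,t→54,3→46,s→26 47:w→47,e→47,t→53,3→49,s→20 48:w→48,e→28,t→54,3→48,s→55 49:w→49,e→49,t→20,3→49,s→20 50:w→50,e→49,t→29,3→50,s→20 51:w→51,e→49,t→53,3→49,s→20 52:w→52,e→37,t→44,3→52,s→38 53:w→53,e→20,t→53,3→56,s→20 54:w→54,e→40,t→44,3→54,s→57 55:w→55,e→42,t→57,3→49,s→20 56:w→56,e→20,t→20,3→56,s→20 57:w→57,e→51,t→53,3→49,s→20.
'tss': run [74, 63, 29, 4] end={s32,s47,s53,s70} ∉↓L; 3/3 deletions ∈↓L.
'ttte': run [74, 63, 34, 9, 4] end={s32,s47,s53,s70} rej; 4/4 del acc.
'w3eet': N↓-sim [74, 58, 41, 27, 8, 4] end={s32,s47,s53,s70} ∉↓L; 5/5 del acc.
'3ets3t': run [74, 68, 56, 33, 16, 7, 4] end={s32,s47,s53,s70} rej; 6/6 del acc.
4 minimals (antichain).

Antichain: [tss, ttte, w3eet, 3ets3t].


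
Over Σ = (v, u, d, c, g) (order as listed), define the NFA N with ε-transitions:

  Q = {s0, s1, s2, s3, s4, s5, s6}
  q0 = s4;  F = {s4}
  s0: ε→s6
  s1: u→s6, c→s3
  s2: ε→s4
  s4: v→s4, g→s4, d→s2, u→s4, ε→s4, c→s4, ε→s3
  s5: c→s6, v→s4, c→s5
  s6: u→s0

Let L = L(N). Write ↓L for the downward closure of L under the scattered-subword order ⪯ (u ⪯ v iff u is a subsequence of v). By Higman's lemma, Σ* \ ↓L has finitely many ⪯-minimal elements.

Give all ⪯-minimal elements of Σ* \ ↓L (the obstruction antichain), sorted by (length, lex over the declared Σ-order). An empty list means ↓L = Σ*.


|Q|=7, |F|=1, |δ|=15 (4 ε).
min D↑ (1 st, q0=0, F={}): 0:v→0,u→0,d→0,c→0,g→0 [Hopcroft].
L(D↑) = ∅; no obstructions.

min(Σ*\↓L) = [].


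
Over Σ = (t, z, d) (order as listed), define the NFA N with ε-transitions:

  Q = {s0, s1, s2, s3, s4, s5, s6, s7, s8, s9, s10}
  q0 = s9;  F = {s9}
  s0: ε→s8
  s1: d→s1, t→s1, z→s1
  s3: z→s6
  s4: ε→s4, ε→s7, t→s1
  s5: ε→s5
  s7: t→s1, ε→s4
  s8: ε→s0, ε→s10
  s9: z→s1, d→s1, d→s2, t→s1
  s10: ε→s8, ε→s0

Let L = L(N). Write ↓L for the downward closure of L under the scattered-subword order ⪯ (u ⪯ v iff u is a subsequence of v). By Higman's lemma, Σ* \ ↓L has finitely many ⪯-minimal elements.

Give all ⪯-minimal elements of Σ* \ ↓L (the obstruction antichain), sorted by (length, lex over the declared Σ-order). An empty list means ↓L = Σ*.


Antichain: [t, z, d].

|Q|=11, |F|=1, |δ|=19 (9 ε).
min D↑ (2 st, q0=0, F={1}): 0:t→1,z→1,d→1 1:t→1,z→1,d→1.
't': run [3, 1] end={s1} — reject; 1/1 del acc.
'z': N↓-sim [3, 1] end={s1} — reject; 1/1 deletions ∈↓L.
'd': |S_i|=[3, 2] end={s1,s2} — reject; 1/1 deletions ∈↓L.
3 obstructions.


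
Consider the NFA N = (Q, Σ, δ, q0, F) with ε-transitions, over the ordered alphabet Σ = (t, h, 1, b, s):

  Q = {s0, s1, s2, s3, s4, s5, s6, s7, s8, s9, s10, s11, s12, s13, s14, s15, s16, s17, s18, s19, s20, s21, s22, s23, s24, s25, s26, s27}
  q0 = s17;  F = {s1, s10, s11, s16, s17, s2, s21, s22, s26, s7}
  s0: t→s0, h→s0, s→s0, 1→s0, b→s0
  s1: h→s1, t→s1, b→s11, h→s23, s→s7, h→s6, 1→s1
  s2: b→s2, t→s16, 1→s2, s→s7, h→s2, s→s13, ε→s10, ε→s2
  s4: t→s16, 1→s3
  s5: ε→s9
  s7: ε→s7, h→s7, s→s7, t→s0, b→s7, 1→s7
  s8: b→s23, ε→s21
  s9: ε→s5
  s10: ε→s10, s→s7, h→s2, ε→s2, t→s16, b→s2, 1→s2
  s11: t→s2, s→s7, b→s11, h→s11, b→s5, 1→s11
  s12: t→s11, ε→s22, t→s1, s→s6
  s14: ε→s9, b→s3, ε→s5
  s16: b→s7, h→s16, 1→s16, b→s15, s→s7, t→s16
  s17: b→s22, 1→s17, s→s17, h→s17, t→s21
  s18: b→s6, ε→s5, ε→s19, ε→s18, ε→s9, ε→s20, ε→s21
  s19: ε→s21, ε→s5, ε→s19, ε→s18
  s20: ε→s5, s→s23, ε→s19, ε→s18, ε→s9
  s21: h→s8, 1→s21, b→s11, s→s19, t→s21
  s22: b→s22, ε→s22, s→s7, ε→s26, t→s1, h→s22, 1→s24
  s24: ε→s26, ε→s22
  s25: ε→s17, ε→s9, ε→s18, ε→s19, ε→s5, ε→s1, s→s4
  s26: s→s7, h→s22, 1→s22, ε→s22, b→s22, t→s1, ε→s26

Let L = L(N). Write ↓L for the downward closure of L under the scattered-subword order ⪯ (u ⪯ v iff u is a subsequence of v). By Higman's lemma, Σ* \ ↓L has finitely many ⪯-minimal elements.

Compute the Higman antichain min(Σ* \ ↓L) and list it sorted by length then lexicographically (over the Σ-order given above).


A = [bst, tbttbt].

|Q|=28, |F|=10, |δ|=107 (37 ε).
min D↑ (9 st, q0=0, F={7}): 0:t→1,h→0,1→0,b→2,s→0 1:t→1,h→1,1→1,b→3,s→1 2:t→4,h→2,1→2,b→2,s→5 3:t→6,h→3,1→3,b→3,s→5 4:t→4,h→4,1→4,b→3,s→5 5:t→7,h→5,1→5,b→5,s→5 6:t→8,h→6,1→6,b→6,s→5 7:t→7,h→7,1→7,b→7,s→7 8:t→8,h→8,1→8,b→5,s→5 [Hopcroft].
'bst': run [22, 16, 3, 1] end={s0} rej; 3/3 deletions ∈↓L.
'tbttbt': |S_i|=[22, 18, 12, 7, 4, 3, 1] end={s0} rej; 6/6 deletions ∈↓L.
2 obstructions.


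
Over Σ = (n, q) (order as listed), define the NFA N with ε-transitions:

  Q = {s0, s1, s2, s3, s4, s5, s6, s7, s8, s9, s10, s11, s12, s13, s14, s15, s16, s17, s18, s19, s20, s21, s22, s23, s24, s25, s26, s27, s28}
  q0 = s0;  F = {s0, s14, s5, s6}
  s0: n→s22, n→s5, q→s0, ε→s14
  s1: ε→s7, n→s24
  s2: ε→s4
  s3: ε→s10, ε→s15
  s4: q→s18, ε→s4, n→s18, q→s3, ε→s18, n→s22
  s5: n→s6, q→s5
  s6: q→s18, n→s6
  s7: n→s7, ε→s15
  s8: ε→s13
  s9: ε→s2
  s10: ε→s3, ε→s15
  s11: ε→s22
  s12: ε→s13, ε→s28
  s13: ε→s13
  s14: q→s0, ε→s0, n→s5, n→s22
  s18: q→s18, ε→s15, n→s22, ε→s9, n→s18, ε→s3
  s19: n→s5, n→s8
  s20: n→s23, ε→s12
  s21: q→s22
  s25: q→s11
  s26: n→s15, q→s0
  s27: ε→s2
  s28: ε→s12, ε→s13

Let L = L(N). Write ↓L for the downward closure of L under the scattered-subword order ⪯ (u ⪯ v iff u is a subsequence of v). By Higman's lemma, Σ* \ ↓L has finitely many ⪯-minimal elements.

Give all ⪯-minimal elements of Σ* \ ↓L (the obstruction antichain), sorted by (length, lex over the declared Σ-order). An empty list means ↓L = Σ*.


Antichain: [nnq].

|Q|=29, |F|=4, |δ|=50 (24 ε).
min D↑ (4 st, q0=0, F={3}): 0:n→1,q→0 1:n→2,q→1 2:n→2,q→3 3:n→3,q→3.
'nnq': run [12, 10, 9, 8] end={s10,s15,s18,s2,s22,s3,s4,s9} rej; 3/3 deletions ∈↓L.
1 words, ⪯-incomp.


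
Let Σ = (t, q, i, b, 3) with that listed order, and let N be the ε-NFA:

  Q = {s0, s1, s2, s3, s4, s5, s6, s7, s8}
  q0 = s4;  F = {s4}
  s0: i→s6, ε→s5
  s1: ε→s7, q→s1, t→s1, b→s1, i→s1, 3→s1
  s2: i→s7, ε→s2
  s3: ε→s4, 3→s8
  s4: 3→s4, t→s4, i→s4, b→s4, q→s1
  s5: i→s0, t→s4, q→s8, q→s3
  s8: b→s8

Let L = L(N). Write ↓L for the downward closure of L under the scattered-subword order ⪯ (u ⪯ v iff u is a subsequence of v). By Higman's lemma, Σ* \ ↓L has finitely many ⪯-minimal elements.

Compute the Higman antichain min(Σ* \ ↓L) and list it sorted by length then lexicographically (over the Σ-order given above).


|Q|=9, |F|=1, |δ|=22 (4 ε).
min D↑ (2 st, q0=0, F={1}): 0:t→0,q→1,i→0,b→0,3→0 1:t→1,q→1,i→1,b→1,3→1 (ε-aug+det+¬).
'q': |S_i|=[3, 2] end={s1,s7} ∉↓L; 1/1 single-dels accept.
1 words, ⪯-incomp.

A = [q].


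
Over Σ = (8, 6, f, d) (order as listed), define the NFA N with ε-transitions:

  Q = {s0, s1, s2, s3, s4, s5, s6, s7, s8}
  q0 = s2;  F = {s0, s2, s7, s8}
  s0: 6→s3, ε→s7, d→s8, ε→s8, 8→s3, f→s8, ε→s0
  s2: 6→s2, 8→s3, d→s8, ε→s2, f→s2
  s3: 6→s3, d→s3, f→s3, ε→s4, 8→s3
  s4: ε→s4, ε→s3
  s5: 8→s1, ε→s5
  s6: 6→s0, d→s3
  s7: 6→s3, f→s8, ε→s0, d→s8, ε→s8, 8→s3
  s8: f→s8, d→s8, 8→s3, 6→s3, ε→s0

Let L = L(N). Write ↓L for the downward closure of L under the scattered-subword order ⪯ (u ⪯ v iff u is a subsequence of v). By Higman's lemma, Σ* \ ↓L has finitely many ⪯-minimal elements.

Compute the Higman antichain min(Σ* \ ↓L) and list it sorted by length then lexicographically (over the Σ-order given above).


min(Σ*\↓L) = [8, d6].

|Q|=9, |F|=4, |δ|=34 (11 ε).
min D↑ (3 st, q0=0, F={1}): 0:8→1,6→0,f→0,d→2 1:8→1,6→1,f→1,d→1 2:8→1,6→1,f→2,d→2 [Hopcroft].
'8': N↓-sim [6, 2] end={s3,s4} — reject; 1/1 del acc.
'd6': |S_i|=[6, 5, 2] end={s3,s4} — reject; 2/2 del acc.
2 obstructions.


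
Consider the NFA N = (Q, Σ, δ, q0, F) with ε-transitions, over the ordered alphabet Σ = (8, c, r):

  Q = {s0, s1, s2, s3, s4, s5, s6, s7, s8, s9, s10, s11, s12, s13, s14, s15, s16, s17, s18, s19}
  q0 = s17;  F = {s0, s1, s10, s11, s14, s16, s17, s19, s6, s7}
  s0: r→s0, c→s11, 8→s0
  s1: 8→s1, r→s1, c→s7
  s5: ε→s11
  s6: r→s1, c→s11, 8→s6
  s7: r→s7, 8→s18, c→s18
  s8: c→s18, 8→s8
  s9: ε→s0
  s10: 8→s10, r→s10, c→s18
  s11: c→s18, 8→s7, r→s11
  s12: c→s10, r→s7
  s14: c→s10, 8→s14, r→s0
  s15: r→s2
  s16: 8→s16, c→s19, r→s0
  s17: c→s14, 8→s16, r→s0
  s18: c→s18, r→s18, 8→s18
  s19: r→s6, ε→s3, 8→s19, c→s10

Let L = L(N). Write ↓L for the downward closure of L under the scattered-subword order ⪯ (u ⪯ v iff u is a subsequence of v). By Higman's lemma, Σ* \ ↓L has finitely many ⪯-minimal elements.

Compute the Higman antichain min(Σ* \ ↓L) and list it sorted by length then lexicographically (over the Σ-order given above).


A = [ccc, rcc, rc88, 8crrc8].

|Q|=20, |F|=10, |δ|=41 (3 ε).
min D↑ (11 st, q0=0, F={8}): 0:8→1,c→2,r→3 1:8→1,c→4,r→3 2:8→2,c→5,r→3 3:8→3,c→6,r→3 4:8→4,c→5,r→7 5:8→5,c→8,r→5 6:8→9,c→8,r→6 7:8→7,c→6,r→10 8:8→8,c→8,r→8 9:8→8,c→8,r→9 10:8→10,c→9,r→10.
'ccc': run [12, 10, 4, 1] end={s18} rej; 3/3 del acc.
'rcc': N↓-sim [12, 7, 3, 1] end={s18} rej; 3/3 del acc.
'rc88': N↓-sim [12, 7, 3, 2, 1] end={s18} — reject; 4/4 single-dels accept.
'8crrc8': |S_i|=[12, 11, 8, 6, 5, 2, 1] end={s18} rej; 6/6 deletions ∈↓L.
4 minimals (antichain).
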